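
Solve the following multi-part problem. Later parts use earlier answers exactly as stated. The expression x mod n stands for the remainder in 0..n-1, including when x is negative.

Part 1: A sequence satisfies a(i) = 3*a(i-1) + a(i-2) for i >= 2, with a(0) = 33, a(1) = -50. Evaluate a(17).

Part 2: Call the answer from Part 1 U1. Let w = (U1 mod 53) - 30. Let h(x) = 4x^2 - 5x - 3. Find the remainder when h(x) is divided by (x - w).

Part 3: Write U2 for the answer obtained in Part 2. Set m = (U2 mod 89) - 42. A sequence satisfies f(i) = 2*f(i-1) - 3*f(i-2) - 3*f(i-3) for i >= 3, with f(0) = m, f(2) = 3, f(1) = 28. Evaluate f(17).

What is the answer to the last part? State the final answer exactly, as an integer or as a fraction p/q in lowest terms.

-1837842

Part 1: a(2) = 3*(-50) + 1*(33) = -117; iterating: a(2)=-117, a(3)=-401, a(4)=-1320, a(5)=-4361, a(6)=-14403, a(7)=-47570, a(8)=-157113, a(9)=-518909, a(10)=-1713840, a(11)=-5660429, a(12)=-18695127, a(13)=-61745810, a(14)=-203932557, a(15)=-673543481, a(16)=-2224563000, a(17)=-7347232481; answer -7347232481
Part 2: U1 = -7347232481; w = -27; remainder = value at the root: 4*(-27)^2 - 5*(-27)^1 - 3 = (2916) + (135) + (-3) = 3048; answer 3048
Part 3: U2 = 3048; m = -20; f(3) = 2*(3) - 3*(28) - 3*(-20) = -18; iterating: f(3)=-18, f(4)=-129, f(5)=-213, f(6)=15, f(7)=1056, f(8)=2706, f(9)=2199, f(10)=-6888, f(11)=-28491, f(12)=-42915, f(13)=20307, f(14)=254832, f(15)=577488, f(16)=329559, f(17)=-1837842; answer -1837842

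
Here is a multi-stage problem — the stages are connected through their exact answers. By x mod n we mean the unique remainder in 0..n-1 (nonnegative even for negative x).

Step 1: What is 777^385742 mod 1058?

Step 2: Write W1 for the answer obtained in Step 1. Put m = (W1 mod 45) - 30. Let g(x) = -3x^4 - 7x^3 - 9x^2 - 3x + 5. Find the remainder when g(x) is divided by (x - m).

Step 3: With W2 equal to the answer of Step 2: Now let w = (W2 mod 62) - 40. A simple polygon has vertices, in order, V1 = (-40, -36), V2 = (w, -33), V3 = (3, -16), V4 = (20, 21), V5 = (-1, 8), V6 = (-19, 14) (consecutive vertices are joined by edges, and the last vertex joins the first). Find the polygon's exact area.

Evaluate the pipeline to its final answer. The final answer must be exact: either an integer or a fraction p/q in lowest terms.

Step 1: squarings mod 1058: 777^1=777, 777^2=669, 777^4=27, 777^8=729, 777^16=325, 777^32=883, 777^64=1001, 777^128=75, 777^256=335, 777^512=77, 777^1024=639, 777^2048=991, 777^4096=257, 777^8192=453, 777^16384=1015, 777^32768=791, 777^65536=403, 777^131072=535, 777^262144=565; 777^385742 = 777^2 * 777^4 * 777^8 * 777^64 * 777^128 * 777^512 * 777^8192 * 777^16384 * 777^32768 * 777^65536 * 777^262144 = 3 (mod 1058); answer 3
Step 2: W1 = 3; m = -27; remainder = value at the root: -3*(-27)^4 - 7*(-27)^3 - 9*(-27)^2 - 3*(-27)^1 + 5 = (-1594323) + (137781) + (-6561) + (81) + (5) = -1463017; answer -1463017
Step 3: W2 = -1463017; w = 19; cross terms: (-40*-33 - 19*-36)=2004, (19*-16 - 3*-33)=-205, (3*21 - 20*-16)=383, (20*8 - -1*21)=181, (-1*14 - -19*8)=138, (-19*-36 - -40*14)=1244; twice the area = |3745| = 3745; area = 3745/2; answer 3745/2

3745/2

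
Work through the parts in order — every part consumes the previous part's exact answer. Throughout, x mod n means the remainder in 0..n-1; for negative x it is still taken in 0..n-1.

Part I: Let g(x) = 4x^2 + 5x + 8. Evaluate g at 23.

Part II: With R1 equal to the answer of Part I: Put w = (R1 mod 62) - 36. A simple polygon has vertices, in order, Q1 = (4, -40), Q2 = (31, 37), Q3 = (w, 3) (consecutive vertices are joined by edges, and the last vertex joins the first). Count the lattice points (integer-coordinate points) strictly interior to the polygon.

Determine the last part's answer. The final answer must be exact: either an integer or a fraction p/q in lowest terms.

1850

Part I: 4*(23)^2 + 5*(23)^1 + 8 = (2116) + (115) + (8) = 2239; answer 2239
Part II: R1 = 2239; w = -29; cross terms: (4*37 - 31*-40)=1388, (31*3 - -29*37)=1166, (-29*-40 - 4*3)=1148; twice the area = |3702| = 3702; area = 1851; boundary points = 1 + 2 + 1 = 4; strictly interior points = area - boundary/2 + 1 = 1850; answer 1850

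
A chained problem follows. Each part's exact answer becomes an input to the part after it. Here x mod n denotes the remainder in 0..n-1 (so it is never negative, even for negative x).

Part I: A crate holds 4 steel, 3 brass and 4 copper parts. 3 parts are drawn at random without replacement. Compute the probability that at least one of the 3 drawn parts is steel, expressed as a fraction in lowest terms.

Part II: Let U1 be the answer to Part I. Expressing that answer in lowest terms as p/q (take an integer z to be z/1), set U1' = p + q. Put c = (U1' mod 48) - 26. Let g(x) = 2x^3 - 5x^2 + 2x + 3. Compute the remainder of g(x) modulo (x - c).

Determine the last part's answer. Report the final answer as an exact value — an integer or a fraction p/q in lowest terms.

Part I: total draws C(11,3) = 165; complement C(7,3) = 35; favorable 165 - 35 = 130; P = 26/33; answer 26/33
Part II: U1 = 26/33; threaded value p + q = 59; c = -15; remainder = value at the root: 2*(-15)^3 - 5*(-15)^2 + 2*(-15)^1 + 3 = (-6750) + (-1125) + (-30) + (3) = -7902; answer -7902

-7902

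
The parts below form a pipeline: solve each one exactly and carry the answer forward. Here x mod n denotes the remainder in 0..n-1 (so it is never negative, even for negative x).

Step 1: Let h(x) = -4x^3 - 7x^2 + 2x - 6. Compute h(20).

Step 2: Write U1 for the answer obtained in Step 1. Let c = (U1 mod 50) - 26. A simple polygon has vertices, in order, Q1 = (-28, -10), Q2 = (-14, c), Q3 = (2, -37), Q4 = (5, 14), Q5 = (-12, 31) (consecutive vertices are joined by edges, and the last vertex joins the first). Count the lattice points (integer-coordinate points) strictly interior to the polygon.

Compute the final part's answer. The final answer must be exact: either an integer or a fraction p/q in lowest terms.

820

Step 1: -4*(20)^3 - 7*(20)^2 + 2*(20)^1 - 6 = (-32000) + (-2800) + (40) + (-6) = -34766; answer -34766
Step 2: U1 = -34766; c = 8; cross terms: (-28*8 - -14*-10)=-364, (-14*-37 - 2*8)=502, (2*14 - 5*-37)=213, (5*31 - -12*14)=323, (-12*-10 - -28*31)=988; twice the area = |1662| = 1662; area = 831; boundary points = 2 + 1 + 3 + 17 + 1 = 24; strictly interior points = area - boundary/2 + 1 = 820; answer 820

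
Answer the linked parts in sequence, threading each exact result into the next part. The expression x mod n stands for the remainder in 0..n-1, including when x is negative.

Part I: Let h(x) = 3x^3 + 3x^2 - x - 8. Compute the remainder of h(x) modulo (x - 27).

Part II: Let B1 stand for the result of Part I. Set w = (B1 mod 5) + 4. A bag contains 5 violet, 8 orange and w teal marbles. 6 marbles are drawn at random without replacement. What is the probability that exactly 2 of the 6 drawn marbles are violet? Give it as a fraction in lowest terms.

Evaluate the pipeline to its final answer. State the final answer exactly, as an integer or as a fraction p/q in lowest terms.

Part I: remainder = value at the root: 3*(27)^3 + 3*(27)^2 - 1*(27)^1 - 8 = (59049) + (2187) + (-27) + (-8) = 61201; answer 61201
Part II: B1 = 61201; w = 5; total draws C(18,6) = 18564; favorable C(5,2)*C(13,4) = 7150; P = 275/714; answer 275/714

275/714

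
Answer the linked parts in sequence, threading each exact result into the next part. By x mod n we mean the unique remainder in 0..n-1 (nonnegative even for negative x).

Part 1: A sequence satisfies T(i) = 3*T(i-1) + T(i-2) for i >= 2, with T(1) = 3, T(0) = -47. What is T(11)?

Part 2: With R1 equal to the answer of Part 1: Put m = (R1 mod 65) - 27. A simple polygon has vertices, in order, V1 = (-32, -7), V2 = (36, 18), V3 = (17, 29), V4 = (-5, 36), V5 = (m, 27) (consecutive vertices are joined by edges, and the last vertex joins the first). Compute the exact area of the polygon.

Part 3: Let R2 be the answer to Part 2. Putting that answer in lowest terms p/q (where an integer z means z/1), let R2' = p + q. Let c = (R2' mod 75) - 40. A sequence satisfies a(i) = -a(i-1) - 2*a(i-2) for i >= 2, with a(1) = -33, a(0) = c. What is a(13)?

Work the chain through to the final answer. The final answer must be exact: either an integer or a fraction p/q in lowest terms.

Part 1: T(2) = 3*(3) + 1*(-47) = -38; iterating: T(2)=-38, T(3)=-111, T(4)=-371, T(5)=-1224, T(6)=-4043, T(7)=-13353, T(8)=-44102, T(9)=-145659, T(10)=-481079, T(11)=-1588896; answer -1588896
Part 2: R1 = -1588896; m = 2; cross terms: (-32*18 - 36*-7)=-324, (36*29 - 17*18)=738, (17*36 - -5*29)=757, (-5*27 - 2*36)=-207, (2*-7 - -32*27)=850; twice the area = |1814| = 1814; area = 907; answer 907
Part 3: R2 = 907; threaded value p + q = 908; c = -32; a(2) = -1*(-33) - 2*(-32) = 97; iterating: a(2)=97, a(3)=-31, a(4)=-163, a(5)=225, a(6)=101, a(7)=-551, a(8)=349, a(9)=753, a(10)=-1451, a(11)=-55, a(12)=2957, a(13)=-2847; answer -2847

-2847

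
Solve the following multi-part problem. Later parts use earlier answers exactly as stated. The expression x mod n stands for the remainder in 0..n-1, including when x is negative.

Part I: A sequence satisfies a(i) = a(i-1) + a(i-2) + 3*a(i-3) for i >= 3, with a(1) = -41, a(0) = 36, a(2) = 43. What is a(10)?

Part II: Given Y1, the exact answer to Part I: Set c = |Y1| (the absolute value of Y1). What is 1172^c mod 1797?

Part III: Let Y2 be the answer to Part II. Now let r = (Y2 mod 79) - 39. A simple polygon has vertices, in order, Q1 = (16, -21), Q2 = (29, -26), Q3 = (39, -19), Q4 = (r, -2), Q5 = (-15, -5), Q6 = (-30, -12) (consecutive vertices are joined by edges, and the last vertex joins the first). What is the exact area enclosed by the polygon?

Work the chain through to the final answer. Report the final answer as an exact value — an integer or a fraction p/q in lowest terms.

Part I: a(3) = 1*(43) + 1*(-41) + 3*(36) = 110; iterating: a(3)=110, a(4)=30, a(5)=269, a(6)=629, a(7)=988, a(8)=2424, a(9)=5299, a(10)=10687; answer 10687
Part II: Y1 = 10687; c = 10687; squarings mod 1797: 1172^1=1172, 1172^2=676, 1172^4=538, 1172^8=127, 1172^16=1753, 1172^32=139, 1172^64=1351, 1172^128=1246, 1172^256=1705, 1172^512=1276, 1172^1024=94, 1172^2048=1648, 1172^4096=637, 1172^8192=1444; 1172^10687 = 1172^1 * 1172^2 * 1172^4 * 1172^8 * 1172^16 * 1172^32 * 1172^128 * 1172^256 * 1172^2048 * 1172^8192 = 14 (mod 1797); answer 14
Part III: Y2 = 14; r = -25; cross terms: (16*-26 - 29*-21)=193, (29*-19 - 39*-26)=463, (39*-2 - -25*-19)=-553, (-25*-5 - -15*-2)=95, (-15*-12 - -30*-5)=30, (-30*-21 - 16*-12)=822; twice the area = |1050| = 1050; area = 525; answer 525

525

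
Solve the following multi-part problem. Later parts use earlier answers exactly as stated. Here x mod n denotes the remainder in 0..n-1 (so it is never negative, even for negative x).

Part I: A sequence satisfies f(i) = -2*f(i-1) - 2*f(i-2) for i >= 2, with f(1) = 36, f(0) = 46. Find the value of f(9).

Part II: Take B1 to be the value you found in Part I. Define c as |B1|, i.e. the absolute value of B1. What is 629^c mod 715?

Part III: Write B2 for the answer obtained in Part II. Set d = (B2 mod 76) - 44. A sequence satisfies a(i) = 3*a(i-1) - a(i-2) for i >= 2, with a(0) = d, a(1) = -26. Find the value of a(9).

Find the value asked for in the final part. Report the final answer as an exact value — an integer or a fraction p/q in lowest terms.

Part I: f(2) = -2*(36) - 2*(46) = -164; iterating: f(2)=-164, f(3)=256, f(4)=-184, f(5)=-144, f(6)=656, f(7)=-1024, f(8)=736, f(9)=576; answer 576
Part II: B1 = 576; c = 576; squarings mod 715: 629^1=629, 629^2=246, 629^4=456, 629^8=586, 629^16=196, 629^32=521, 629^64=456, 629^128=586, 629^256=196, 629^512=521; 629^576 = 629^64 * 629^512 = 196 (mod 715); answer 196
Part III: B2 = 196; d = 0; a(2) = 3*(-26) - 1*(0) = -78; iterating: a(2)=-78, a(3)=-208, a(4)=-546, a(5)=-1430, a(6)=-3744, a(7)=-9802, a(8)=-25662, a(9)=-67184; answer -67184

-67184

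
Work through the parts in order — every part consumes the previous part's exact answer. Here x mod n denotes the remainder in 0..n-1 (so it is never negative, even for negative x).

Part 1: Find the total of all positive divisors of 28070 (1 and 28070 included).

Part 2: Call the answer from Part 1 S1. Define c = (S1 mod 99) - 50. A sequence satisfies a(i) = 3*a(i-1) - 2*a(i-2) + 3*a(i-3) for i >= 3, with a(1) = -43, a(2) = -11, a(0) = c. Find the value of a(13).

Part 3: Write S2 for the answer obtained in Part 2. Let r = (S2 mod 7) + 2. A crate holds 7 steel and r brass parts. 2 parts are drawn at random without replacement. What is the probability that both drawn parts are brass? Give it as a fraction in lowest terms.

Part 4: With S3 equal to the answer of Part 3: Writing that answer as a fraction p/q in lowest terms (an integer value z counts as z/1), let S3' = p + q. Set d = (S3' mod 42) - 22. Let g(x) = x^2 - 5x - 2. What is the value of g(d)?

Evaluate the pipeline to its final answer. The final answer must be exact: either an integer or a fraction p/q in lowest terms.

64

Part 1: 28070 = 2 * 5 * 7 * 401; sigma = (1 + 2) * (1 + 5) * (1 + 7) * (1 + 401) = 3 * 6 * 8 * 402 = 57888; answer 57888
Part 2: S1 = 57888; c = 22; a(3) = 3*(-11) - 2*(-43) + 3*(22) = 119; iterating: a(3)=119, a(4)=250, a(5)=479, a(6)=1294, a(7)=3674, a(8)=9871, a(9)=26147, a(10)=69721, a(11)=186482, a(12)=498445, a(13)=1331534; answer 1331534
Part 3: S2 = 1331534; r = 3; total draws C(10,2) = 45; favorable C(3,2) = 3; P = 1/15; answer 1/15
Part 4: S3 = 1/15; threaded value p + q = 16; d = -6; 1*(-6)^2 - 5*(-6)^1 - 2 = (36) + (30) + (-2) = 64; answer 64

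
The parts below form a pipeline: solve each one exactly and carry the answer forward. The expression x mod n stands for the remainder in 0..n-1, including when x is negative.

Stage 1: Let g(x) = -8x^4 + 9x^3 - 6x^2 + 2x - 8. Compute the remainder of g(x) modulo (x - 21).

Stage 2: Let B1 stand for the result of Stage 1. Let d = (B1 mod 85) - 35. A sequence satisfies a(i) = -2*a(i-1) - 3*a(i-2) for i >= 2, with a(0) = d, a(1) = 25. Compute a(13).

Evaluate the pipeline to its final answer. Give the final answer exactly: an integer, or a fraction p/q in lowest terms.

Stage 1: remainder = value at the root: -8*(21)^4 + 9*(21)^3 - 6*(21)^2 + 2*(21)^1 - 8 = (-1555848) + (83349) + (-2646) + (42) + (-8) = -1475111; answer -1475111
Stage 2: B1 = -1475111; d = 29; a(2) = -2*(25) - 3*(29) = -137; iterating: a(2)=-137, a(3)=199, a(4)=13, a(5)=-623, a(6)=1207, a(7)=-545, a(8)=-2531, a(9)=6697, a(10)=-5801, a(11)=-8489, a(12)=34381, a(13)=-43295; answer -43295

-43295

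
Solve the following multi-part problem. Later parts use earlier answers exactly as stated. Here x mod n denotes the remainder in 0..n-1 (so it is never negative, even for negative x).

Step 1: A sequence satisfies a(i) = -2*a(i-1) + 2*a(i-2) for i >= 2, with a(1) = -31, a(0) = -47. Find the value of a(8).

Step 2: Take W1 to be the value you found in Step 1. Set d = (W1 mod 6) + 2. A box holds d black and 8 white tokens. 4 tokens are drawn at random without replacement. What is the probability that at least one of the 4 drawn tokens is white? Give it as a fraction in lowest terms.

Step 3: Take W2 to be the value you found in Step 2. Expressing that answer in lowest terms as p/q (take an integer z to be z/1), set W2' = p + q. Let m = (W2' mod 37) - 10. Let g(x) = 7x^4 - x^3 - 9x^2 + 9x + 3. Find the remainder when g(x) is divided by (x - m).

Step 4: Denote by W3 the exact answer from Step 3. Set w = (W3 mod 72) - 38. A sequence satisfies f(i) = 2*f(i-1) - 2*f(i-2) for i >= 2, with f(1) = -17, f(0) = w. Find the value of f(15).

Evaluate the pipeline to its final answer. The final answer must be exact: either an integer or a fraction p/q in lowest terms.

Step 1: a(2) = -2*(-31) + 2*(-47) = -32; iterating: a(2)=-32, a(3)=2, a(4)=-68, a(5)=140, a(6)=-416, a(7)=1112, a(8)=-3056; answer -3056
Step 2: W1 = -3056; d = 6; total draws C(14,4) = 1001; complement C(6,4) = 15; favorable 1001 - 15 = 986; P = 986/1001; answer 986/1001
Step 3: W2 = 986/1001; threaded value p + q = 1987; m = 16; remainder = value at the root: 7*(16)^4 - 1*(16)^3 - 9*(16)^2 + 9*(16)^1 + 3 = (458752) + (-4096) + (-2304) + (144) + (3) = 452499; answer 452499
Step 4: W3 = 452499; w = 13; f(2) = 2*(-17) - 2*(13) = -60; iterating: f(2)=-60, f(3)=-86, f(4)=-52, f(5)=68, f(6)=240, f(7)=344, f(8)=208, f(9)=-272, f(10)=-960, f(11)=-1376, f(12)=-832, f(13)=1088, f(14)=3840, f(15)=5504; answer 5504

5504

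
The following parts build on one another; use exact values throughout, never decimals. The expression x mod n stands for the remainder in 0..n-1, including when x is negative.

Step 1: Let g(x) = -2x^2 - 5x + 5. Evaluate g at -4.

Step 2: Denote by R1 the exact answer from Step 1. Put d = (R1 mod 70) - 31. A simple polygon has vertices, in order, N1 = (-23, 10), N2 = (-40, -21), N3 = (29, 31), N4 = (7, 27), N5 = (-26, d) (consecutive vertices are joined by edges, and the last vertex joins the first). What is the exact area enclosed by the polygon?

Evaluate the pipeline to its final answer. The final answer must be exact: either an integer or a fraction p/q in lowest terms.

Step 1: -2*(-4)^2 - 5*(-4)^1 + 5 = (-32) + (20) + (5) = -7; answer -7
Step 2: R1 = -7; d = 32; cross terms: (-23*-21 - -40*10)=883, (-40*31 - 29*-21)=-631, (29*27 - 7*31)=566, (7*32 - -26*27)=926, (-26*10 - -23*32)=476; twice the area = |2220| = 2220; area = 1110; answer 1110

1110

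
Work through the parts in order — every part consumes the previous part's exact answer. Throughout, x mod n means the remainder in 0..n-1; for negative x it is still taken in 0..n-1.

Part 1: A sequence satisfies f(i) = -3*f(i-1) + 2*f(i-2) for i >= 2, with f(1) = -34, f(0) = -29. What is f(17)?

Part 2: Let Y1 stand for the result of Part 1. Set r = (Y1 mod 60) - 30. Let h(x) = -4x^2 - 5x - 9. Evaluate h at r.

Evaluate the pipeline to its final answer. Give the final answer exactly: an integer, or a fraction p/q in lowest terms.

Part 1: f(2) = -3*(-34) + 2*(-29) = 44; iterating: f(2)=44, f(3)=-200, f(4)=688, f(5)=-2464, f(6)=8768, f(7)=-31232, f(8)=111232, f(9)=-396160, f(10)=1410944, f(11)=-5025152, f(12)=17897344, f(13)=-63742336, f(14)=227021696, f(15)=-808549760, f(16)=2879692672, f(17)=-10256177536; answer -10256177536
Part 2: Y1 = -10256177536; r = 14; -4*(14)^2 - 5*(14)^1 - 9 = (-784) + (-70) + (-9) = -863; answer -863

-863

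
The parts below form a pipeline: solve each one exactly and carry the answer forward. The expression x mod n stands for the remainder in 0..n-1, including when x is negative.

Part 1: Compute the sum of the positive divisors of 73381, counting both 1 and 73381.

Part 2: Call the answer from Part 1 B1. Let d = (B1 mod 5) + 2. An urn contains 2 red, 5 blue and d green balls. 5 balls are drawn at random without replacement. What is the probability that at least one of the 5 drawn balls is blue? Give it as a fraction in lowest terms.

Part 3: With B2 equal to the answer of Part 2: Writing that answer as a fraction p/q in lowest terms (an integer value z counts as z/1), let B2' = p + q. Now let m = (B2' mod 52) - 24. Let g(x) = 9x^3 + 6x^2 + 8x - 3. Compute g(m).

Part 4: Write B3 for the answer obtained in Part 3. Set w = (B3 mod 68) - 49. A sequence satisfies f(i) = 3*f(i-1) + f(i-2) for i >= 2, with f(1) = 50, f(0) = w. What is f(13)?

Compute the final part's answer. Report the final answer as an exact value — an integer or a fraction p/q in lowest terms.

Part 1: 73381 = 7 * 11 * 953; sigma = (1 + 7) * (1 + 11) * (1 + 953) = 8 * 12 * 954 = 91584; answer 91584
Part 2: B1 = 91584; d = 6; total draws C(13,5) = 1287; complement C(8,5) = 56; favorable 1287 - 56 = 1231; P = 1231/1287; answer 1231/1287
Part 3: B2 = 1231/1287; threaded value p + q = 2518; m = -2; 9*(-2)^3 + 6*(-2)^2 + 8*(-2)^1 - 3 = (-72) + (24) + (-16) + (-3) = -67; answer -67
Part 4: B3 = -67; w = -48; f(2) = 3*(50) + 1*(-48) = 102; iterating: f(2)=102, f(3)=356, f(4)=1170, f(5)=3866, f(6)=12768, f(7)=42170, f(8)=139278, f(9)=460004, f(10)=1519290, f(11)=5017874, f(12)=16572912, f(13)=54736610; answer 54736610

54736610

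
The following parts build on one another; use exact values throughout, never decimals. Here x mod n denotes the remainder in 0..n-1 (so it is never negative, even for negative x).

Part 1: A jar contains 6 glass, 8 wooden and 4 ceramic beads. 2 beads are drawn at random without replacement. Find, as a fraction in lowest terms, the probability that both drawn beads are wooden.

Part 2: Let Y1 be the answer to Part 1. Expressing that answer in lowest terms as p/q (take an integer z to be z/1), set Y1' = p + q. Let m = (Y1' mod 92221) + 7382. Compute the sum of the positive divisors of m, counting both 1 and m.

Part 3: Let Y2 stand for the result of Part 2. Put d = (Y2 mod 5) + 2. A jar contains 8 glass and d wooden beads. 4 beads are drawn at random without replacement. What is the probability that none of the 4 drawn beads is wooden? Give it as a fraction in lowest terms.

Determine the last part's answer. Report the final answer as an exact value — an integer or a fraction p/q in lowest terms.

14/143

Part 1: total draws C(18,2) = 153; favorable C(8,2) = 28; P = 28/153; answer 28/153
Part 2: Y1 = 28/153; threaded value p + q = 181; m = 7563; 7563 = 3 * 2521; sigma = (1 + 3) * (1 + 2521) = 4 * 2522 = 10088; answer 10088
Part 3: Y2 = 10088; d = 5; total draws C(13,4) = 715; favorable C(8,4) = 70; P = 14/143; answer 14/143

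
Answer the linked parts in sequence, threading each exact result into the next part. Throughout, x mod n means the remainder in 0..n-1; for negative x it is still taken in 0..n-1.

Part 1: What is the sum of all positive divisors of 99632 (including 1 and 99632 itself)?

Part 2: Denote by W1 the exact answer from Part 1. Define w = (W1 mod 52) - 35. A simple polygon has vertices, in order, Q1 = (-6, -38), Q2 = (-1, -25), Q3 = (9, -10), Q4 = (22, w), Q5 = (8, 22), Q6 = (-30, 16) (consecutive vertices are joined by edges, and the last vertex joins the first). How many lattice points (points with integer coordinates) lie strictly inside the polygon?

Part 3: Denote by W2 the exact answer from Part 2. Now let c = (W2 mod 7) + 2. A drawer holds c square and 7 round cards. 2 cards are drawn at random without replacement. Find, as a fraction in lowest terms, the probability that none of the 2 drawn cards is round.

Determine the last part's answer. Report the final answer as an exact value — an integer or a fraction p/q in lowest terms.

Part 1: 99632 = 2^4 * 13 * 479; sigma = (1 + 2 + 4 + 8 + 16) * (1 + 13) * (1 + 479) = 31 * 14 * 480 = 208320; answer 208320
Part 2: W1 = 208320; w = -27; cross terms: (-6*-25 - -1*-38)=112, (-1*-10 - 9*-25)=235, (9*-27 - 22*-10)=-23, (22*22 - 8*-27)=700, (8*16 - -30*22)=788, (-30*-38 - -6*16)=1236; twice the area = |3048| = 3048; area = 1524; boundary points = 1 + 5 + 1 + 7 + 2 + 6 = 22; strictly interior points = area - boundary/2 + 1 = 1514; answer 1514
Part 3: W2 = 1514; c = 4; total draws C(11,2) = 55; favorable C(4,2) = 6; P = 6/55; answer 6/55

6/55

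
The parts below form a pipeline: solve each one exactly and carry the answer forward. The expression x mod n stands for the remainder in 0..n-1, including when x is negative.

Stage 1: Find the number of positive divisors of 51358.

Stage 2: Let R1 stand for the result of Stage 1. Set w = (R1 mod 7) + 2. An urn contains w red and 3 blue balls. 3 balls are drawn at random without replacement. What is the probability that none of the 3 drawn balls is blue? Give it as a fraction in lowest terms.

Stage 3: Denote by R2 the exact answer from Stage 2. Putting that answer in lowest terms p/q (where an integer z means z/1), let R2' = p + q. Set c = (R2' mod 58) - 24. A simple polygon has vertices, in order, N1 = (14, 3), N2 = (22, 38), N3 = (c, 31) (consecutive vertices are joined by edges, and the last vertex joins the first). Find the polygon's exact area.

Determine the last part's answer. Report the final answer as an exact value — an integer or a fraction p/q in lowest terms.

Stage 1: 51358 = 2 * 25679; number of divisors = (1+1) * (1+1) = 4; answer 4
Stage 2: R1 = 4; w = 6; total draws C(9,3) = 84; favorable C(6,3) = 20; P = 5/21; answer 5/21
Stage 3: R2 = 5/21; threaded value p + q = 26; c = 2; cross terms: (14*38 - 22*3)=466, (22*31 - 2*38)=606, (2*3 - 14*31)=-428; twice the area = |644| = 644; area = 322; answer 322

322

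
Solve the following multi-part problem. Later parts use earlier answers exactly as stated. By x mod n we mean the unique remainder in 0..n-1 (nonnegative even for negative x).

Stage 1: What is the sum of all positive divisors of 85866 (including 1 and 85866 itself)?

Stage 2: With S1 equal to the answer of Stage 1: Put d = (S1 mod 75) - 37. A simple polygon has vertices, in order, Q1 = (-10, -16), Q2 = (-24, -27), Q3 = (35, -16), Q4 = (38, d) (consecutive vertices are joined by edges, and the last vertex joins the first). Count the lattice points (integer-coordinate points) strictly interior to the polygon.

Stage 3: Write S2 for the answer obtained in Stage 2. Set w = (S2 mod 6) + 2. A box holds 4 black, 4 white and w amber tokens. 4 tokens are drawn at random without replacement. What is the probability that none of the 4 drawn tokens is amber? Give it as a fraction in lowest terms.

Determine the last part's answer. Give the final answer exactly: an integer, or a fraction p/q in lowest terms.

1/3

Stage 1: 85866 = 2 * 3 * 11 * 1301; sigma = (1 + 2) * (1 + 3) * (1 + 11) * (1 + 1301) = 3 * 4 * 12 * 1302 = 187488; answer 187488
Stage 2: S1 = 187488; d = 26; cross terms: (-10*-27 - -24*-16)=-114, (-24*-16 - 35*-27)=1329, (35*26 - 38*-16)=1518, (38*-16 - -10*26)=-348; twice the area = |2385| = 2385; area = 2385/2; boundary points = 1 + 1 + 3 + 6 = 11; strictly interior points = area - boundary/2 + 1 = 1188; answer 1188
Stage 3: S2 = 1188; w = 2; total draws C(10,4) = 210; favorable C(8,4) = 70; P = 1/3; answer 1/3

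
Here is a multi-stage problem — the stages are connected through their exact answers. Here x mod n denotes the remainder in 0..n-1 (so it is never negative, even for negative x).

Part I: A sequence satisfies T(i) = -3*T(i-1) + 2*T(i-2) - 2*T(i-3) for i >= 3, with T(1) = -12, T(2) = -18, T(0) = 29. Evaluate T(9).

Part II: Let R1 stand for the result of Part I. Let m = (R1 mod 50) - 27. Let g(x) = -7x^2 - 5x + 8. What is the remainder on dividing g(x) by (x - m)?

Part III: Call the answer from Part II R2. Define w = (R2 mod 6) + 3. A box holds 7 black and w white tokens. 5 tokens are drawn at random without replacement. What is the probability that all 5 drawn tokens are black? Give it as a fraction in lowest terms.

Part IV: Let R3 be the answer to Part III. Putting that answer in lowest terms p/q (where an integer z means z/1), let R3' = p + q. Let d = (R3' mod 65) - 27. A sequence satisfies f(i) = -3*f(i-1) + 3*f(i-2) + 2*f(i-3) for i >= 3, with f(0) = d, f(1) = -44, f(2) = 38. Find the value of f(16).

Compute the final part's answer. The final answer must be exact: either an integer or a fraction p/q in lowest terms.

5344621148

Part I: T(3) = -3*(-18) + 2*(-12) - 2*(29) = -28; iterating: T(3)=-28, T(4)=72, T(5)=-236, T(6)=908, T(7)=-3340, T(8)=12308, T(9)=-45420; answer -45420
Part II: R1 = -45420; m = 3; remainder = value at the root: -7*(3)^2 - 5*(3)^1 + 8 = (-63) + (-15) + (8) = -70; answer -70
Part III: R2 = -70; w = 5; total draws C(12,5) = 792; favorable C(7,5) = 21; P = 7/264; answer 7/264
Part IV: R3 = 7/264; threaded value p + q = 271; d = -16; f(3) = -3*(38) + 3*(-44) + 2*(-16) = -278; iterating: f(3)=-278, f(4)=860, f(5)=-3338, f(6)=12038, f(7)=-44408, f(8)=162662, f(9)=-597134, f(10)=2190572, f(11)=-8037794, f(12)=29490830, f(13)=-108204728, f(14)=397011086, f(15)=-1456665782, f(16)=5344621148; answer 5344621148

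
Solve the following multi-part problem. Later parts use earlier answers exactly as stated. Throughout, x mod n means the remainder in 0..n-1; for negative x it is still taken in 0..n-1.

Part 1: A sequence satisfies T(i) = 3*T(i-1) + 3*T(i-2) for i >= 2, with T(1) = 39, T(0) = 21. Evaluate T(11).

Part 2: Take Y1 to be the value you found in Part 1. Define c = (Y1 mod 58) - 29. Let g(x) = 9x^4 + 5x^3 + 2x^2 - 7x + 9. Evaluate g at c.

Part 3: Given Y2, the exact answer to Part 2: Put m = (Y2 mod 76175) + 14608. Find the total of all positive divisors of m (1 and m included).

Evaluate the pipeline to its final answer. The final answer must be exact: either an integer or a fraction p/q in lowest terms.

82728

Part 1: T(2) = 3*(39) + 3*(21) = 180; iterating: T(2)=180, T(3)=657, T(4)=2511, T(5)=9504, T(6)=36045, T(7)=136647, T(8)=518076, T(9)=1964169, T(10)=7446735, T(11)=28232712; answer 28232712
Part 2: Y1 = 28232712; c = 23; 9*(23)^4 + 5*(23)^3 + 2*(23)^2 - 7*(23)^1 + 9 = (2518569) + (60835) + (1058) + (-161) + (9) = 2580310; answer 2580310
Part 3: Y2 = 2580310; m = 81143; 81143 = 53 * 1531; sigma = (1 + 53) * (1 + 1531) = 54 * 1532 = 82728; answer 82728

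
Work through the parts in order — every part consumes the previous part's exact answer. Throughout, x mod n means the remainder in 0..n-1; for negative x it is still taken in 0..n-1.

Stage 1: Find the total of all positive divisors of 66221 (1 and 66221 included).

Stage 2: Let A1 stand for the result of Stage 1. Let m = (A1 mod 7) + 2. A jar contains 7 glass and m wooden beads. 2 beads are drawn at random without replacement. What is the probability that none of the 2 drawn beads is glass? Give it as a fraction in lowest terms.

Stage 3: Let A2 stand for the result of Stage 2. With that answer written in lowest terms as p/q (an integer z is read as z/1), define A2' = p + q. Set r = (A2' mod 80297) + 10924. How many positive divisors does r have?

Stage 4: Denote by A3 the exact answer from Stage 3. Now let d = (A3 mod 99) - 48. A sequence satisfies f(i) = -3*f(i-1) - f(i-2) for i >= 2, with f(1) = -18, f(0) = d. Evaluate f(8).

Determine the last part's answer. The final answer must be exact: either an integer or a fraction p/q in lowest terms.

Stage 1: 66221 is prime, so its only divisors are 1 and 66221; sigma = 1 + 66221 = 66222; answer 66222
Stage 2: A1 = 66222; m = 4; total draws C(11,2) = 55; favorable C(4,2) = 6; P = 6/55; answer 6/55
Stage 3: A2 = 6/55; threaded value p + q = 61; r = 10985; 10985 = 5 * 13^3; number of divisors = (1+1) * (3+1) = 8; answer 8
Stage 4: A3 = 8; d = -40; f(2) = -3*(-18) - 1*(-40) = 94; iterating: f(2)=94, f(3)=-264, f(4)=698, f(5)=-1830, f(6)=4792, f(7)=-12546, f(8)=32846; answer 32846

32846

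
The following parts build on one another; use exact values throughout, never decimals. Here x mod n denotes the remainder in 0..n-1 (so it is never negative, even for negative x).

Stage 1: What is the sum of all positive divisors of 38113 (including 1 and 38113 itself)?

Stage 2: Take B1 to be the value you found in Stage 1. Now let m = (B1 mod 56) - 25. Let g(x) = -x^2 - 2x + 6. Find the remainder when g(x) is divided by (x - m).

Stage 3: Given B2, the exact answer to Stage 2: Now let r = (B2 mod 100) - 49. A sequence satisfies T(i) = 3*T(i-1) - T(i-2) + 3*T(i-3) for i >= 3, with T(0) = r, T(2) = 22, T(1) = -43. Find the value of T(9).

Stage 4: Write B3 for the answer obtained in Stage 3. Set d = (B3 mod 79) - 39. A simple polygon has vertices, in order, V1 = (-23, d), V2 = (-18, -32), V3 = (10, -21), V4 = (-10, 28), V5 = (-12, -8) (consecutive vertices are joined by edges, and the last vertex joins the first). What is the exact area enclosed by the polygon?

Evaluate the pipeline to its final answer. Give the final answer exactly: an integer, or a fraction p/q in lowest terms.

805

Stage 1: 38113 is prime, so its only divisors are 1 and 38113; sigma = 1 + 38113 = 38114; answer 38114
Stage 2: B1 = 38114; m = 9; remainder = value at the root: -1*(9)^2 - 2*(9)^1 + 6 = (-81) + (-18) + (6) = -93; answer -93
Stage 3: B2 = -93; r = -42; T(3) = 3*(22) - 1*(-43) + 3*(-42) = -17; iterating: T(3)=-17, T(4)=-202, T(5)=-523, T(6)=-1418, T(7)=-4337, T(8)=-13162, T(9)=-39403; answer -39403
Stage 4: B3 = -39403; d = -21; cross terms: (-23*-32 - -18*-21)=358, (-18*-21 - 10*-32)=698, (10*28 - -10*-21)=70, (-10*-8 - -12*28)=416, (-12*-21 - -23*-8)=68; twice the area = |1610| = 1610; area = 805; answer 805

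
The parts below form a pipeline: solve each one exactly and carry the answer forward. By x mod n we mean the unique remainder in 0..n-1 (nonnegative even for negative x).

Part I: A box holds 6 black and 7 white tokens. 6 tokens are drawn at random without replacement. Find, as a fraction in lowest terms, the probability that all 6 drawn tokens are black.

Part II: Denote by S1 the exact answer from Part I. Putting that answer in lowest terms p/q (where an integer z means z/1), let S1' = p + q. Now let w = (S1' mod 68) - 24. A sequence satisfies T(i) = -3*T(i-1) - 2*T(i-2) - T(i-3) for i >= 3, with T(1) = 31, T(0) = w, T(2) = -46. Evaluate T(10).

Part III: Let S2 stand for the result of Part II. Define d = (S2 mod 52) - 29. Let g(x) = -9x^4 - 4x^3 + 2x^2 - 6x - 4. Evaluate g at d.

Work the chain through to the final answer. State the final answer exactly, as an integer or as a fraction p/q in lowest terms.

Part I: total draws C(13,6) = 1716; favorable C(6,6) = 1; P = 1/1716; answer 1/1716
Part II: S1 = 1/1716; threaded value p + q = 1717; w = -7; T(3) = -3*(-46) - 2*(31) - 1*(-7) = 83; iterating: T(3)=83, T(4)=-188, T(5)=444, T(6)=-1039, T(7)=2417, T(8)=-5617, T(9)=13056, T(10)=-30351; answer -30351
Part III: S2 = -30351; d = -12; -9*(-12)^4 - 4*(-12)^3 + 2*(-12)^2 - 6*(-12)^1 - 4 = (-186624) + (6912) + (288) + (72) + (-4) = -179356; answer -179356

-179356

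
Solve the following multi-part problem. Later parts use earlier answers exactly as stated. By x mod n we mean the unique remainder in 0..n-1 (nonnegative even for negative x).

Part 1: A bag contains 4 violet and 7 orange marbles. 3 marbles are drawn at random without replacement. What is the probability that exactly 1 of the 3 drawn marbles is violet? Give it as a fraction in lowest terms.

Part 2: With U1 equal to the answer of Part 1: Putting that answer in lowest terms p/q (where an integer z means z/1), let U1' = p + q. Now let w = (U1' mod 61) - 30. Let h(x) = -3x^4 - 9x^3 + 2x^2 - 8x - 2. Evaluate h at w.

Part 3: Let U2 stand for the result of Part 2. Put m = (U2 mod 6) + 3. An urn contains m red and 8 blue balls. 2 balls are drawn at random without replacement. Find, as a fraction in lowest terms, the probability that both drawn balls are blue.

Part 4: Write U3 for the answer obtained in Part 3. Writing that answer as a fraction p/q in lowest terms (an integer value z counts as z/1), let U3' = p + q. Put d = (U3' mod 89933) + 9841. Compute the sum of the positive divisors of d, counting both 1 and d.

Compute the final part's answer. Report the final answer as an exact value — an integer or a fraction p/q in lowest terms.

22680

Part 1: total draws C(11,3) = 165; favorable C(4,1)*C(7,2) = 84; P = 28/55; answer 28/55
Part 2: U1 = 28/55; threaded value p + q = 83; w = -8; -3*(-8)^4 - 9*(-8)^3 + 2*(-8)^2 - 8*(-8)^1 - 2 = (-12288) + (4608) + (128) + (64) + (-2) = -7490; answer -7490
Part 3: U2 = -7490; m = 7; total draws C(15,2) = 105; favorable C(8,2) = 28; P = 4/15; answer 4/15
Part 4: U3 = 4/15; threaded value p + q = 19; d = 9860; 9860 = 2^2 * 5 * 17 * 29; sigma = (1 + 2 + 4) * (1 + 5) * (1 + 17) * (1 + 29) = 7 * 6 * 18 * 30 = 22680; answer 22680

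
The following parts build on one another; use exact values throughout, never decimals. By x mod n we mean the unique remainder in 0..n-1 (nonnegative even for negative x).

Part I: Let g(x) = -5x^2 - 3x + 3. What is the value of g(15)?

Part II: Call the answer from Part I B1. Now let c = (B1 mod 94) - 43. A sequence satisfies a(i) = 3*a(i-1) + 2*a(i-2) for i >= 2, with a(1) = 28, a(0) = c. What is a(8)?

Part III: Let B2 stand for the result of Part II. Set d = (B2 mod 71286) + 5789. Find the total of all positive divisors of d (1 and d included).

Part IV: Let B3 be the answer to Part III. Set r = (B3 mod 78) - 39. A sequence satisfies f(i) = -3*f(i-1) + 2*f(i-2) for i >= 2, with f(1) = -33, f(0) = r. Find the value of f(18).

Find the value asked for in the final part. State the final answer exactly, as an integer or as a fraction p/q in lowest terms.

Part I: -5*(15)^2 - 3*(15)^1 + 3 = (-1125) + (-45) + (3) = -1167; answer -1167
Part II: B1 = -1167; c = 12; a(2) = 3*(28) + 2*(12) = 108; iterating: a(2)=108, a(3)=380, a(4)=1356, a(5)=4828, a(6)=17196, a(7)=61244, a(8)=218124; answer 218124
Part III: B2 = 218124; d = 10055; 10055 = 5 * 2011; sigma = (1 + 5) * (1 + 2011) = 6 * 2012 = 12072; answer 12072
Part IV: B3 = 12072; r = 21; f(2) = -3*(-33) + 2*(21) = 141; iterating: f(2)=141, f(3)=-489, f(4)=1749, f(5)=-6225, f(6)=22173, f(7)=-78969, f(8)=281253, f(9)=-1001697, f(10)=3567597, f(11)=-12706185, f(12)=45253749, f(13)=-161173617, f(14)=574028349, f(15)=-2044432281, f(16)=7281353541, f(17)=-25932925185, f(18)=92361482637; answer 92361482637

92361482637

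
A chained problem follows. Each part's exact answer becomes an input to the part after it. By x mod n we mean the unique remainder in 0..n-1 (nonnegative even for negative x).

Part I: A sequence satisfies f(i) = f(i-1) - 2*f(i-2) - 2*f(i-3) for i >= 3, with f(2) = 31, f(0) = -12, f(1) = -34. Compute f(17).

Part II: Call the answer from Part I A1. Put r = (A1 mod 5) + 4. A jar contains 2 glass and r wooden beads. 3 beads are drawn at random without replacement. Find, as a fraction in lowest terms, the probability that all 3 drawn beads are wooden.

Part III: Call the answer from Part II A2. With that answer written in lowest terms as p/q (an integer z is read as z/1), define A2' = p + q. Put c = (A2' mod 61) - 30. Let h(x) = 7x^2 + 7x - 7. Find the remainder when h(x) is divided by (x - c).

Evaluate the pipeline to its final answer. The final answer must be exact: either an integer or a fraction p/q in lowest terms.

1085

Part I: f(3) = 1*(31) - 2*(-34) - 2*(-12) = 123; iterating: f(3)=123, f(4)=129, f(5)=-179, f(6)=-683, f(7)=-583, f(8)=1141, f(9)=3673, f(10)=2557, f(11)=-7071, f(12)=-19531, f(13)=-10503, f(14)=42701, f(15)=102769, f(16)=38373, f(17)=-252567; answer -252567
Part II: A1 = -252567; r = 7; total draws C(9,3) = 84; favorable C(7,3) = 35; P = 5/12; answer 5/12
Part III: A2 = 5/12; threaded value p + q = 17; c = -13; remainder = value at the root: 7*(-13)^2 + 7*(-13)^1 - 7 = (1183) + (-91) + (-7) = 1085; answer 1085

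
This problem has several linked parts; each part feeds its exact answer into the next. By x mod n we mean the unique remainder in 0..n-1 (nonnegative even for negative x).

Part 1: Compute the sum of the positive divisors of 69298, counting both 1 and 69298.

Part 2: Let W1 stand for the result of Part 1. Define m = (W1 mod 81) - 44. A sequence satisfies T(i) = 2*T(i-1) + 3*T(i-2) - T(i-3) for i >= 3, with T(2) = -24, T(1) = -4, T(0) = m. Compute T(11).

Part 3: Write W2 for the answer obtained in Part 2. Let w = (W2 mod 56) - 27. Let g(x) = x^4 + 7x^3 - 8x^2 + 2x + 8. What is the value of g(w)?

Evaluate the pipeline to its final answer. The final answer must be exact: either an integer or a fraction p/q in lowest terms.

Part 1: 69298 = 2 * 34649; sigma = (1 + 2) * (1 + 34649) = 3 * 34650 = 103950; answer 103950
Part 2: W1 = 103950; m = -17; T(3) = 2*(-24) + 3*(-4) - 1*(-17) = -43; iterating: T(3)=-43, T(4)=-154, T(5)=-413, T(6)=-1245, T(7)=-3575, T(8)=-10472, T(9)=-30424, T(10)=-88689, T(11)=-258178; answer -258178
Part 3: W2 = -258178; w = 11; 1*(11)^4 + 7*(11)^3 - 8*(11)^2 + 2*(11)^1 + 8 = (14641) + (9317) + (-968) + (22) + (8) = 23020; answer 23020

23020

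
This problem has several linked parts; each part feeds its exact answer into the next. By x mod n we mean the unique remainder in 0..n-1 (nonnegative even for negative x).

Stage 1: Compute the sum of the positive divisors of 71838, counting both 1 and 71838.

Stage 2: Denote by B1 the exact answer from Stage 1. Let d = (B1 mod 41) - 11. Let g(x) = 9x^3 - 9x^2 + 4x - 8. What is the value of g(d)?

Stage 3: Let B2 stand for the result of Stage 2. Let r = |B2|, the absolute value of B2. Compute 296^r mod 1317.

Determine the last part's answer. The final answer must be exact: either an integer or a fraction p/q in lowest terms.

Stage 1: 71838 = 2 * 3^2 * 13 * 307; sigma = (1 + 2) * (1 + 3 + 9) * (1 + 13) * (1 + 307) = 3 * 13 * 14 * 308 = 168168; answer 168168
Stage 2: B1 = 168168; d = 16; 9*(16)^3 - 9*(16)^2 + 4*(16)^1 - 8 = (36864) + (-2304) + (64) + (-8) = 34616; answer 34616
Stage 3: B2 = 34616; r = 34616; squarings mod 1317: 296^1=296, 296^2=694, 296^4=931, 296^8=175, 296^16=334, 296^32=928, 296^64=1183, 296^128=835, 296^256=532, 296^512=1186, 296^1024=40, 296^2048=283, 296^4096=1069, 296^8192=922, 296^16384=619, 296^32768=1231; 296^34616 = 296^8 * 296^16 * 296^32 * 296^256 * 296^512 * 296^1024 * 296^32768 = 232 (mod 1317); answer 232

232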